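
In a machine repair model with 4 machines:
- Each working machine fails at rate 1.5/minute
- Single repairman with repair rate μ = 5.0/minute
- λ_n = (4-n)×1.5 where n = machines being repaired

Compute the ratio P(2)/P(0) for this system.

P(2)/P(0) = ∏_{i=0}^{2-1} λ_i/μ_{i+1}
= (4-0)×1.5/5.0 × (4-1)×1.5/5.0
= 1.0800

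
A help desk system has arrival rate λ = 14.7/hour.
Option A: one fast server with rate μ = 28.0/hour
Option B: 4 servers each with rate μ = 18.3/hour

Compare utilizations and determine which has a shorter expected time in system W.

Option A: single server μ = 28.0 (M/M/1)
  ρ_A = 14.7/28.0 = 0.5250
  W_A = 1/(μ-λ) = 1/(28.0-14.7) = 1/13.30 = 0.07519

Option B: 4 servers μ = 18.3 (M/M/4)
  ρ_B = λ/(cμ) = 14.7/(4×18.3) = 0.2008
  Offered load a = λ/μ = cρ = 14.7/18.3 = 0.8033
  P₀ = [ Σₙ₌₀^3 aⁿ/n! + a^4/(4!(1-ρ)) ]⁻¹
  Σ = a^0/0! + a^1/1! + a^2/2! + a^3/3! = 1.0000 + 0.8033 + 0.3226 + 0.08639 = 2.2123
  a^4/(4!(1-ρ)) = 0.4164/(24 × 0.7992) = 0.02171
  P₀ = 1/(2.2123 + 0.02171) = 0.4476
  Lq = P₀·a^4·ρ / (4!(1-ρ)²) = 0.44763 × 0.41636 × 0.20082 / (24 × 0.63869) = 0.002442
  Wq_B = Lq/λ = 0.002442/14.7 = 0.0001661
  W_B = Wq_B + 1/μ = 0.0001661 + 0.05464 = 0.05481

Since W_B = 0.05481 < W_A = 0.07519, Option B (multiple servers) has the shorter time in system.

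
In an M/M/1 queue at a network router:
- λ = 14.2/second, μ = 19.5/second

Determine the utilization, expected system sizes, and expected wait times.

Step 1: ρ = λ/μ = 14.2/19.5 = 0.7282
Step 2: L = λ/(μ-λ) = 14.2/5.30 = 2.6792
Step 3: Lq = λ²/(μ(μ-λ)) = 201.64/(19.5×5.30) = 1.9510
Step 4: W = 1/(μ-λ) = 1/5.30 = 0.188679
Step 5: Wq = λ/(μ(μ-λ)) = 14.2/(19.5×5.30) = 0.1374
Step 6: P(0) = 1-ρ = 0.2718
Verify: L = λW = 14.2×0.188679 = 2.6792 ✔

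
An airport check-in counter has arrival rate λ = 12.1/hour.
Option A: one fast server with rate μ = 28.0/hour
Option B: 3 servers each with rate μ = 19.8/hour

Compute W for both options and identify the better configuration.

Option A: single server μ = 28.0 (M/M/1)
  ρ_A = 12.1/28.0 = 0.4321
  W_A = 1/(μ-λ) = 1/(28.0-12.1) = 1/15.90 = 0.06289

Option B: 3 servers μ = 19.8 (M/M/3)
  ρ_B = λ/(cμ) = 12.1/(3×19.8) = 0.2037
  Offered load a = λ/μ = cρ = 12.1/19.8 = 0.6111
  P₀ = [ Σₙ₌₀^2 aⁿ/n! + a^3/(3!(1-ρ)) ]⁻¹
  Σ = a^0/0! + a^1/1! + a^2/2! = 1.0000 + 0.6111 + 0.1867 = 1.7978
  a^3/(3!(1-ρ)) = 0.22822/(6 × 0.79630) = 0.04777
  P₀ = 1/(1.7978 + 0.04777) = 0.5418
  Lq = P₀·a^3·ρ / (3!(1-ρ)²) = 0.54183 × 0.22822 × 0.20370 / (6 × 0.63409) = 0.006621
  Wq_B = Lq/λ = 0.0066209/12.1 = 0.00054718
  W_B = Wq_B + 1/μ = 0.00054718 + 0.050505 = 0.05105

Since W_B = 0.05105 < W_A = 0.06289, Option B (multiple servers) has the shorter time in system.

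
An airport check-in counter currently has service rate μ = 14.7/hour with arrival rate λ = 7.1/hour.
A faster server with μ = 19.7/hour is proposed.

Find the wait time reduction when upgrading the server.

System 1: ρ₁ = 7.1/14.7 = 0.4830, W₁ = 1/(14.7-7.1) = 0.13158
System 2: ρ₂ = 7.1/19.7 = 0.3604, W₂ = 1/(19.7-7.1) = 0.079365
Improvement: (W₁-W₂)/W₁ = (0.13158-0.079365)/0.13158 = 39.68%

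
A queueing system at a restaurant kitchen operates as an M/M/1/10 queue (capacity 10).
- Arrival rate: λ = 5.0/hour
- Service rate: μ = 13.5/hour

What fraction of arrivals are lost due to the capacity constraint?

ρ = λ/μ = 5.0/13.5 = 0.37037
P₀ = (1-ρ)/(1-ρ^(K+1)) = (1-0.37037)/(1-0.37037^11) = 0.6296/1.0000 = 0.6296
P_K = P₀×ρ^K = 0.6296 × 0.37037^10 = 0.6296 × 0.00004857 = 0.00003058
Blocking probability = 0.003058%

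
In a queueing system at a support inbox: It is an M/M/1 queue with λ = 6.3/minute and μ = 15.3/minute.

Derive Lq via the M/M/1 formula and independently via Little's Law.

Method 1 (direct): Lq = λ²/(μ(μ-λ)) = 39.69/(15.3 × 9.00) = 0.2882

Method 2 (Little's Law):
W = 1/(μ-λ) = 1/9.00 = 0.11111
Wq = W - 1/μ = 0.11111 - 0.065359 = 0.04575
Lq = λWq = 6.3 × 0.04575 = 0.2882 ✔ (matches Method 1)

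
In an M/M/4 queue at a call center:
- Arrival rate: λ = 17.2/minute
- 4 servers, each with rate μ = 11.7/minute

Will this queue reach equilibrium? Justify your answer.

Stability requires ρ = λ/(cμ) < 1
ρ = 17.2/(4 × 11.7) = 17.2/46.80 = 0.3675
Since 0.3675 < 1, the system is STABLE.
The servers are busy 36.75% of the time.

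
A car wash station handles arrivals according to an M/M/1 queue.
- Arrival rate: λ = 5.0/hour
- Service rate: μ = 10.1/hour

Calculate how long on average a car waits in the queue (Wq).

First, compute utilization: ρ = λ/μ = 5.0/10.1 = 0.4950
For M/M/1: Wq = λ/(μ(μ-λ))
Wq = 5.0/(10.1 × (10.1-5.0))
Wq = 5.0/(10.1 × 5.10)
Wq = 0.09707 hours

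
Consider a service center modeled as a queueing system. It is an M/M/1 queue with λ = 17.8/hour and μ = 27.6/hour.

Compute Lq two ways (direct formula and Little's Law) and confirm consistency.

Method 1 (direct): Lq = λ²/(μ(μ-λ)) = 316.84/(27.6 × 9.80) = 1.1714

Method 2 (Little's Law):
W = 1/(μ-λ) = 1/9.80 = 0.10204
Wq = W - 1/μ = 0.10204 - 0.036232 = 0.06581
Lq = λWq = 17.8 × 0.06581 = 1.1714 ✔ (matches Method 1)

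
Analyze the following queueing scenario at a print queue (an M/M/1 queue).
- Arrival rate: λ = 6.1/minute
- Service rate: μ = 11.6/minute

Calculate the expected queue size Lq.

ρ = λ/μ = 6.1/11.6 = 0.5259
For M/M/1: Lq = λ²/(μ(μ-λ))
Lq = 37.21/(11.6 × 5.50)
Lq = 0.5832 jobs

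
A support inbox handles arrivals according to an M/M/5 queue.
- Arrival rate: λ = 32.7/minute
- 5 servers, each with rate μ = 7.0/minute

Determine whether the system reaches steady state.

Stability requires ρ = λ/(cμ) < 1
ρ = 32.7/(5 × 7.0) = 32.7/35.00 = 0.9343
Since 0.9343 < 1, the system is STABLE.
The servers are busy 93.43% of the time.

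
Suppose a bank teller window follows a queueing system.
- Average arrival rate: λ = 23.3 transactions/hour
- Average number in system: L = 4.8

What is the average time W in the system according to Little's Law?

Little's Law: L = λW, so W = L/λ
W = 4.8/23.3 = 0.2060 hours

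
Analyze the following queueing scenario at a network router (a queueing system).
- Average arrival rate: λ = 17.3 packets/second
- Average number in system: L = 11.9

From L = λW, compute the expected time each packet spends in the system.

Little's Law: L = λW, so W = L/λ
W = 11.9/17.3 = 0.6879 seconds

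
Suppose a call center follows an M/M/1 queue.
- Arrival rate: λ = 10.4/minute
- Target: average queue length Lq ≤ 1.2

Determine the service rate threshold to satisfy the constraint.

For M/M/1: Lq = λ²/(μ(μ-λ))
Need Lq ≤ 1.2, i.e. μ(μ-λ) ≥ λ²/1.2
μ² - 10.4μ - 108.16/1.2 ≥ 0  →  μ² - 10.4μ - 90.13333 ≥ 0
Quadratic formula (positive root): μ = [λ + √(λ² + 4×90.13333)]/2
Discriminant: 108.16 + 4×90.13333 = 468.6933, √468.6933 = 21.6493
μ ≥ (10.4 + 21.6493)/2 = 16.0247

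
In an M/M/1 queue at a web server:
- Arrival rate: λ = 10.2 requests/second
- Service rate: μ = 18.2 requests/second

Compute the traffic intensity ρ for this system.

Server utilization: ρ = λ/μ
ρ = 10.2/18.2 = 0.5604
The server is busy 56.04% of the time.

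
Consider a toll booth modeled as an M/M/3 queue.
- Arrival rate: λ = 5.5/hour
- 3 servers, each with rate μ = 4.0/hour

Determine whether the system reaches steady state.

Stability requires ρ = λ/(cμ) < 1
ρ = 5.5/(3 × 4.0) = 5.5/12.00 = 0.4583
Since 0.4583 < 1, the system is STABLE.
The servers are busy 45.83% of the time.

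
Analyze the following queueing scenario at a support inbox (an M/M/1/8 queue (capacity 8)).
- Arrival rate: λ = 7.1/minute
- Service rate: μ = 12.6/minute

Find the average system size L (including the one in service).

ρ = λ/μ = 7.1/12.6 = 0.5635
P₀ = (1-ρ)/(1-ρ^(K+1)) = (1-0.5635)/(1-0.5635^9) = 0.4365/0.9943 = 0.4390
P_K = P₀×ρ^K = 0.43901 × 0.5635^8 = 0.43901 × 0.010166 = 0.004463
L = ρ[1 - (K+1)ρ^K + Kρ^(K+1)] / [(1-ρ)(1-ρ^(K+1))]
L = 0.5635 × (1 - 9×0.01017 + 8×0.005729) / ((1 - 0.5635) × (1 - 0.005729)) = 1.2391 emails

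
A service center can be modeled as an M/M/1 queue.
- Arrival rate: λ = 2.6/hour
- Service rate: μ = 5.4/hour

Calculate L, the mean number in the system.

ρ = λ/μ = 2.6/5.4 = 0.4815
For M/M/1: L = λ/(μ-λ)
L = 2.6/(5.4-2.6) = 2.6/2.80
L = 0.9286 customers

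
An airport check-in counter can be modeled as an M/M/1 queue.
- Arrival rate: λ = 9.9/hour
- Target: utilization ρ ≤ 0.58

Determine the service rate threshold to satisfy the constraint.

ρ = λ/μ, so μ = λ/ρ
μ ≥ 9.9/0.58 = 17.0690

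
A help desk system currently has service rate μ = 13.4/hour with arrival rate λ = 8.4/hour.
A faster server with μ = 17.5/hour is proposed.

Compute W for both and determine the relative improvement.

System 1: ρ₁ = 8.4/13.4 = 0.6269, W₁ = 1/(13.4-8.4) = 0.2000
System 2: ρ₂ = 8.4/17.5 = 0.4800, W₂ = 1/(17.5-8.4) = 0.1099
Improvement: (W₁-W₂)/W₁ = (0.2000-0.1099)/0.2000 = 45.05%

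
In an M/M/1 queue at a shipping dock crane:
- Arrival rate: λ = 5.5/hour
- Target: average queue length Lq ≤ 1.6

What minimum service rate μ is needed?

For M/M/1: Lq = λ²/(μ(μ-λ))
Need Lq ≤ 1.6, i.e. μ(μ-λ) ≥ λ²/1.6
μ² - 5.5μ - 30.25/1.6 ≥ 0  →  μ² - 5.5μ - 18.90625 ≥ 0
Quadratic formula (positive root): μ = [λ + √(λ² + 4×18.90625)]/2
Discriminant: 30.25 + 4×18.90625 = 105.8750, √105.8750 = 10.2896
μ ≥ (5.5 + 10.2896)/2 = 7.8948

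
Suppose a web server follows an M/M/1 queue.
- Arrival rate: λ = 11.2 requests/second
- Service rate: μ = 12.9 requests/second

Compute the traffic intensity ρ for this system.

Server utilization: ρ = λ/μ
ρ = 11.2/12.9 = 0.8682
The server is busy 86.82% of the time.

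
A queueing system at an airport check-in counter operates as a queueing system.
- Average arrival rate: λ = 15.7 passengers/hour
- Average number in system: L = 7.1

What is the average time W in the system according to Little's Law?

Little's Law: L = λW, so W = L/λ
W = 7.1/15.7 = 0.4522 hours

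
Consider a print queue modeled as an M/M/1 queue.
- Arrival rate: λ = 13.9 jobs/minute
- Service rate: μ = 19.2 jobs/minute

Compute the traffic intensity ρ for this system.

Server utilization: ρ = λ/μ
ρ = 13.9/19.2 = 0.7240
The server is busy 72.40% of the time.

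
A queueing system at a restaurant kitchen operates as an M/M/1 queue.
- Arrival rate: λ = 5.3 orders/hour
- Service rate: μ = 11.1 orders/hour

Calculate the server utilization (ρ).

Server utilization: ρ = λ/μ
ρ = 5.3/11.1 = 0.4775
The server is busy 47.75% of the time.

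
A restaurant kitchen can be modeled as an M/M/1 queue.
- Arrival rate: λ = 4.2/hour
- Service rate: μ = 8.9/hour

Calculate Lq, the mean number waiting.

ρ = λ/μ = 4.2/8.9 = 0.4719
For M/M/1: Lq = λ²/(μ(μ-λ))
Lq = 17.64/(8.9 × 4.70)
Lq = 0.4217 orders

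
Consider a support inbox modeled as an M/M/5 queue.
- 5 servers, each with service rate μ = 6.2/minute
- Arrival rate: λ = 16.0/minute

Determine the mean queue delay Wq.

Traffic intensity: ρ = λ/(cμ) = 16.0/(5×6.2) = 0.5161
Since ρ = 0.5161 < 1, system is stable.
Offered load a = λ/μ = cρ = 16.0/6.2 = 2.5806
P₀ = [ Σₙ₌₀^4 aⁿ/n! + a^5/(5!(1-ρ)) ]⁻¹
Σ = a^0/0! + a^1/1! + a^2/2! + a^3/3! + a^4/4! = 1.0000 + 2.5806 + 3.3299 + 2.8644 + 1.8480 = 11.6229
a^5/(5!(1-ρ)) = 114.4568/(120 × 0.48387) = 1.9712
P₀ = 1/(11.6229 + 1.9712) = 0.07356
Lq = P₀·a^5·ρ / (5!(1-ρ)²) = 0.07356 × 114.4568 × 0.5161 / (120 × 0.2341) = 0.1547
Wq = Lq/λ = 0.15467/16.0 = 0.009667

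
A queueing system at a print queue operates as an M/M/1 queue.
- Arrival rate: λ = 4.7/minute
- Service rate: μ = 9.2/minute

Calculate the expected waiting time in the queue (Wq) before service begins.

First, compute utilization: ρ = λ/μ = 4.7/9.2 = 0.5109
For M/M/1: Wq = λ/(μ(μ-λ))
Wq = 4.7/(9.2 × (9.2-4.7))
Wq = 4.7/(9.2 × 4.50)
Wq = 0.1135 minutes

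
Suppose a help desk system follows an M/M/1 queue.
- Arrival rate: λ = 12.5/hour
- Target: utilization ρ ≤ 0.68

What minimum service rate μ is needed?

ρ = λ/μ, so μ = λ/ρ
μ ≥ 12.5/0.68 = 18.3824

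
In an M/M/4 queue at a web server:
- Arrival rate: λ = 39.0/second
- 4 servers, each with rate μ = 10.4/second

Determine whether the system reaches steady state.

Stability requires ρ = λ/(cμ) < 1
ρ = 39.0/(4 × 10.4) = 39.0/41.60 = 0.9375
Since 0.9375 < 1, the system is STABLE.
The servers are busy 93.75% of the time.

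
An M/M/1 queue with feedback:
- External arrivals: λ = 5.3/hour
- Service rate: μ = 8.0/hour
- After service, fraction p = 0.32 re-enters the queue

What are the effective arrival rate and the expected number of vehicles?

Effective arrival rate: λ_eff = λ/(1-p) = 5.3/(1-0.32) = 5.3/0.68 = 7.7941176
ρ = λ_eff/μ = 7.7941176/8.0 = 0.9742647
L = ρ/(1-ρ) = 0.9742647/(1-0.9742647) = 37.8571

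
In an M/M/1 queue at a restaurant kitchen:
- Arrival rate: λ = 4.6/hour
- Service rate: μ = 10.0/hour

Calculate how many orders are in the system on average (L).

ρ = λ/μ = 4.6/10.0 = 0.4600
For M/M/1: L = λ/(μ-λ)
L = 4.6/(10.0-4.6) = 4.6/5.40
L = 0.8519 orders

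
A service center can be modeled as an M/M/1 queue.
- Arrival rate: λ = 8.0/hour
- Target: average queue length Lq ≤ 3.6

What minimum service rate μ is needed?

For M/M/1: Lq = λ²/(μ(μ-λ))
Need Lq ≤ 3.6, i.e. μ(μ-λ) ≥ λ²/3.6
μ² - 8.0μ - 64.00/3.6 ≥ 0  →  μ² - 8.0μ - 17.77778 ≥ 0
Quadratic formula (positive root): μ = [λ + √(λ² + 4×17.77778)]/2
Discriminant: 64.00 + 4×17.77778 = 135.1111, √135.1111 = 11.62373
μ ≥ (8.0 + 11.62373)/2 = 9.8119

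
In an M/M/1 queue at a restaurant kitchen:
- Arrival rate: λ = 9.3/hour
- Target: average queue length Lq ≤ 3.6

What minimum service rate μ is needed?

For M/M/1: Lq = λ²/(μ(μ-λ))
Need Lq ≤ 3.6, i.e. μ(μ-λ) ≥ λ²/3.6
μ² - 9.3μ - 86.49/3.6 ≥ 0  →  μ² - 9.3μ - 24.0250 ≥ 0
Quadratic formula (positive root): μ = [λ + √(λ² + 4×24.0250)]/2
Discriminant: 86.49 + 4×24.0250 = 182.5900, √182.5900 = 13.5126
μ ≥ (9.3 + 13.5126)/2 = 11.4063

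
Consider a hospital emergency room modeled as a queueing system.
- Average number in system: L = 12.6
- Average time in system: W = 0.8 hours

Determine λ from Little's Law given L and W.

Little's Law: L = λW, so λ = L/W
λ = 12.6/0.8 = 15.7500 patients/hour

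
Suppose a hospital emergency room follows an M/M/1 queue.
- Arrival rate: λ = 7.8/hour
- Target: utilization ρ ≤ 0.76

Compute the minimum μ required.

ρ = λ/μ, so μ = λ/ρ
μ ≥ 7.8/0.76 = 10.2632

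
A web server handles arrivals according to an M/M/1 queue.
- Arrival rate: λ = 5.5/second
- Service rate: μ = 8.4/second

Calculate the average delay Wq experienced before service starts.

First, compute utilization: ρ = λ/μ = 5.5/8.4 = 0.6548
For M/M/1: Wq = λ/(μ(μ-λ))
Wq = 5.5/(8.4 × (8.4-5.5))
Wq = 5.5/(8.4 × 2.90)
Wq = 0.2258 seconds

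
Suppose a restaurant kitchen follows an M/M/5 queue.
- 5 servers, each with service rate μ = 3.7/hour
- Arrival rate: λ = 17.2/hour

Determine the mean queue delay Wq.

Traffic intensity: ρ = λ/(cμ) = 17.2/(5×3.7) = 0.9297
Since ρ = 0.9297 < 1, system is stable.
Offered load a = λ/μ = cρ = 17.2/3.7 = 4.6486
P₀ = [ Σₙ₌₀^4 aⁿ/n! + a^5/(5!(1-ρ)) ]⁻¹
Σ = a^0/0! + a^1/1! + a^2/2! + a^3/3! + a^4/4! = 1.0000 + 4.6486 + 10.8050 + 16.7428 + 19.4579 = 52.6543
a^5/(5!(1-ρ)) = 2170.8690/(120 × 0.07027027) = 257.4428
P₀ = 1/(52.6543 + 257.4428) = 0.003225
Lq = P₀·a^5·ρ / (5!(1-ρ)²) = 0.0032248 × 2170.8690 × 0.92973 / (120 × 0.0049379) = 10.9842
Wq = Lq/λ = 10.9842/17.2 = 0.6386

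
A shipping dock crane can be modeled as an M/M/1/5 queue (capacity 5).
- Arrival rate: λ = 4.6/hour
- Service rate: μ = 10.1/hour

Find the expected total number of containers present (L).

ρ = λ/μ = 4.6/10.1 = 0.45545
P₀ = (1-ρ)/(1-ρ^(K+1)) = (1-0.45545)/(1-0.45545^6) = 0.54455/0.99107 = 0.5495
P_K = P₀×ρ^K = 0.5495 × 0.45545^5 = 0.5495 × 0.01960 = 0.01077
L = ρ[1 - (K+1)ρ^K + Kρ^(K+1)] / [(1-ρ)(1-ρ^(K+1))]
L = 0.45545 × (1 - 6×0.01960 + 5×0.008926) / ((1 - 0.45545) × (1 - 0.008926)) = 0.7823 containers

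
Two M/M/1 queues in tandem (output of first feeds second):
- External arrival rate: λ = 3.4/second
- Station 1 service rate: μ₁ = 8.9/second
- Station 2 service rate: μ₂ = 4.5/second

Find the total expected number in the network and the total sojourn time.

By Jackson's theorem, each station behaves as independent M/M/1.
Station 1: ρ₁ = 3.4/8.9 = 0.3820, L₁ = ρ₁/(1-ρ₁) = λ/(μ₁-λ) = 3.4/5.50 = 0.6182
Station 2: ρ₂ = 3.4/4.5 = 0.7556, L₂ = ρ₂/(1-ρ₂) = λ/(μ₂-λ) = 3.4/1.10 = 3.0909
Total: L = L₁ + L₂ = 0.6182 + 3.0909 = 3.7091
W = L/λ = 3.7091/3.4 = 1.0909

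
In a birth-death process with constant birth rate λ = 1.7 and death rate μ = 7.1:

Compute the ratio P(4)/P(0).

For constant rates: P(n)/P(0) = (λ/μ)^n
P(4)/P(0) = (1.7/7.1)^4 = 0.23944^4 = 0.003287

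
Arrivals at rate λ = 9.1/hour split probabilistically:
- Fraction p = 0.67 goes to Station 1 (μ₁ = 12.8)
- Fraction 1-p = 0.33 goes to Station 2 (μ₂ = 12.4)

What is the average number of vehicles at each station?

Effective rates: λ₁ = 9.1×0.67 = 6.097, λ₂ = 9.1×0.33 = 3.003
Station 1: ρ₁ = 6.097/12.8 = 0.47633, L₁ = ρ₁/(1-ρ₁) = 0.47633/(1-0.47633) = 0.9096
Station 2: ρ₂ = 3.003/12.4 = 0.2422, L₂ = ρ₂/(1-ρ₂) = 0.2422/(1-0.2422) = 0.3196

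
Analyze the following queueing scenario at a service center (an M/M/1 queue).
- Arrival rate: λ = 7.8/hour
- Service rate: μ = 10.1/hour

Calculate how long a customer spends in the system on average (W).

First, compute utilization: ρ = λ/μ = 7.8/10.1 = 0.7723
For M/M/1: W = 1/(μ-λ)
W = 1/(10.1-7.8) = 1/2.30
W = 0.4348 hours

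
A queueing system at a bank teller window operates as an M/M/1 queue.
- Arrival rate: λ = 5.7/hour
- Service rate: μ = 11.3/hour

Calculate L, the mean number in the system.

ρ = λ/μ = 5.7/11.3 = 0.5044
For M/M/1: L = λ/(μ-λ)
L = 5.7/(11.3-5.7) = 5.7/5.60
L = 1.0179 transactions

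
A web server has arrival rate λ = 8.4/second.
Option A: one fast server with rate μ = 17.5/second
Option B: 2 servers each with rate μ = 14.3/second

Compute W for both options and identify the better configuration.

Option A: single server μ = 17.5 (M/M/1)
  ρ_A = 8.4/17.5 = 0.4800
  W_A = 1/(μ-λ) = 1/(17.5-8.4) = 1/9.10 = 0.1099

Option B: 2 servers μ = 14.3 (M/M/2)
  ρ_B = λ/(cμ) = 8.4/(2×14.3) = 0.2937
  Offered load a = λ/μ = cρ = 8.4/14.3 = 0.5874
  P₀ = [ Σₙ₌₀^1 aⁿ/n! + a^2/(2!(1-ρ)) ]⁻¹
  Σ = a^0/0! + a^1/1! = 1.0000 + 0.5874 = 1.5874
  a^2/(2!(1-ρ)) = 0.3451/(2 × 0.7063) = 0.2443
  P₀ = 1/(1.5874 + 0.2443) = 0.5459
  Lq = P₀·a^2·ρ / (2!(1-ρ)²) = 0.54595 × 0.34505 × 0.29371 / (2 × 0.49885) = 0.05546
  Wq_B = Lq/λ = 0.05546/8.4 = 0.006602
  W_B = Wq_B + 1/μ = 0.006602 + 0.06993 = 0.07653

Since W_B = 0.07653 < W_A = 0.1099, Option B (multiple servers) has the shorter time in system.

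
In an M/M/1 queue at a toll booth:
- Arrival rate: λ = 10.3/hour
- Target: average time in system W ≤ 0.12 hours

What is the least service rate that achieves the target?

For M/M/1: W = 1/(μ-λ)
Need W ≤ 0.12, so 1/(μ-λ) ≤ 0.12
μ - λ ≥ 1/0.12 = 8.3333
μ ≥ 10.3 + 8.3333 = 18.6333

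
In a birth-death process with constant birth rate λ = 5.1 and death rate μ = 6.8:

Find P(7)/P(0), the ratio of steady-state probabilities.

For constant rates: P(n)/P(0) = (λ/μ)^n
P(7)/P(0) = (5.1/6.8)^7 = 0.7500^7 = 0.1335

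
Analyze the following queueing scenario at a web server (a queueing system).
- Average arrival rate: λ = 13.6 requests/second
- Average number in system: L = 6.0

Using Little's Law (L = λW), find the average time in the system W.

Little's Law: L = λW, so W = L/λ
W = 6.0/13.6 = 0.4412 seconds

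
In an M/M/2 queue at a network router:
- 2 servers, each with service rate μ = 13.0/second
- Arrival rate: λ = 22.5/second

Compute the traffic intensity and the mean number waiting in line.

Traffic intensity: ρ = λ/(cμ) = 22.5/(2×13.0) = 0.8654
Since ρ = 0.8654 < 1, system is stable.
Offered load a = λ/μ = cρ = 22.5/13.0 = 1.7308
P₀ = [ Σₙ₌₀^1 aⁿ/n! + a^2/(2!(1-ρ)) ]⁻¹
Σ = a^0/0! + a^1/1! = 1.0000 + 1.7308 = 2.7308
a^2/(2!(1-ρ)) = 2.99556/(2 × 0.134615) = 11.1264
P₀ = 1/(2.7308 + 11.1264) = 0.07216
Lq = P₀·a^2·ρ / (2!(1-ρ)²) = 0.0721649 × 2.99556 × 0.865385 / (2 × 0.0181213) = 5.1617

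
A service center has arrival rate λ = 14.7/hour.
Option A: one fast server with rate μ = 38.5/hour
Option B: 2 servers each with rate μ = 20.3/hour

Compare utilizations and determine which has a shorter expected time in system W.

Option A: single server μ = 38.5 (M/M/1)
  ρ_A = 14.7/38.5 = 0.3818
  W_A = 1/(μ-λ) = 1/(38.5-14.7) = 1/23.80 = 0.04202

Option B: 2 servers μ = 20.3 (M/M/2)
  ρ_B = λ/(cμ) = 14.7/(2×20.3) = 0.3621
  Offered load a = λ/μ = cρ = 14.7/20.3 = 0.7241
  P₀ = [ Σₙ₌₀^1 aⁿ/n! + a^2/(2!(1-ρ)) ]⁻¹
  Σ = a^0/0! + a^1/1! = 1.0000 + 0.7241 = 1.7241
  a^2/(2!(1-ρ)) = 0.5244/(2 × 0.6379) = 0.4110
  P₀ = 1/(1.7241 + 0.4110) = 0.4684
  Lq = P₀·a^2·ρ / (2!(1-ρ)²) = 0.4684 × 0.5244 × 0.3621 / (2 × 0.4070) = 0.1093
  Wq_B = Lq/λ = 0.10925/14.7 = 0.007432
  W_B = Wq_B + 1/μ = 0.007432 + 0.04926 = 0.05669

Since W_A = 0.04202 < W_B = 0.05669, Option A (single fast server) has the shorter time in system.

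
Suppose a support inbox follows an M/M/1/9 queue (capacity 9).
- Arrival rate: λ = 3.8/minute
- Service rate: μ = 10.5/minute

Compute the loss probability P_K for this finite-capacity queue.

ρ = λ/μ = 3.8/10.5 = 0.361905
P₀ = (1-ρ)/(1-ρ^(K+1)) = (1-0.361905)/(1-0.361905^10) = 0.6381/1.0000 = 0.6381
P_K = P₀×ρ^K = 0.6381 × 0.361905^9 = 0.6381 × 0.0001065 = 0.00006796
Blocking probability = 0.006796%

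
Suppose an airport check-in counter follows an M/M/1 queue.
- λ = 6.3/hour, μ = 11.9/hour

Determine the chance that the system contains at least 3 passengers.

ρ = λ/μ = 6.3/11.9 = 0.5294
P(N ≥ n) = ρⁿ
P(N ≥ 3) = 0.5294^3
P(N ≥ 3) = 0.1484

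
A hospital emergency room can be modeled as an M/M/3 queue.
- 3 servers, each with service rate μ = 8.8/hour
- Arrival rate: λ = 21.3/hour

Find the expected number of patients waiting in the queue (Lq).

Traffic intensity: ρ = λ/(cμ) = 21.3/(3×8.8) = 0.8068
Since ρ = 0.8068 < 1, system is stable.
Offered load a = λ/μ = cρ = 21.3/8.8 = 2.4205
P₀ = [ Σₙ₌₀^2 aⁿ/n! + a^3/(3!(1-ρ)) ]⁻¹
Σ = a^0/0! + a^1/1! + a^2/2! = 1.0000 + 2.4205 + 2.9293 = 6.3498
a^3/(3!(1-ρ)) = 14.1805/(6 × 0.193182) = 12.2341
P₀ = 1/(6.3498 + 12.2341) = 0.05381
Lq = P₀·a^3·ρ / (3!(1-ρ)²) = 0.053810 × 14.1805 × 0.80682 / (6 × 0.037319) = 2.7495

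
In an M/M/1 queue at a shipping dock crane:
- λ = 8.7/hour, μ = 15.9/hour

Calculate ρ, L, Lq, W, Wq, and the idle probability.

Step 1: ρ = λ/μ = 8.7/15.9 = 0.5472
Step 2: L = λ/(μ-λ) = 8.7/7.20 = 1.2083
Step 3: Lq = λ²/(μ(μ-λ)) = 75.69/(15.9×7.20) = 0.6612
Step 4: W = 1/(μ-λ) = 1/7.20 = 0.13889
Step 5: Wq = λ/(μ(μ-λ)) = 8.7/(15.9×7.20) = 0.07600
Step 6: P(0) = 1-ρ = 0.4528
Verify: L = λW = 8.7×0.13889 = 1.2083 ✔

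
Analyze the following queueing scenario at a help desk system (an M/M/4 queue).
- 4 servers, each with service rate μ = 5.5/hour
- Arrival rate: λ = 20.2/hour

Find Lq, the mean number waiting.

Traffic intensity: ρ = λ/(cμ) = 20.2/(4×5.5) = 0.9182
Since ρ = 0.9182 < 1, system is stable.
Offered load a = λ/μ = cρ = 20.2/5.5 = 3.6727
P₀ = [ Σₙ₌₀^3 aⁿ/n! + a^4/(4!(1-ρ)) ]⁻¹
Σ = a^0/0! + a^1/1! + a^2/2! + a^3/3! = 1.000000 + 3.672727 + 6.744463 + 8.256858 = 19.6740
a^4/(4!(1-ρ)) = 181.9511/(24 × 0.0818182) = 92.6603
P₀ = 1/(19.6740 + 92.6603) = 0.008902
Lq = P₀·a^4·ρ / (4!(1-ρ)²) = 0.0089020 × 181.9511 × 0.91818 / (24 × 0.0066942) = 9.2568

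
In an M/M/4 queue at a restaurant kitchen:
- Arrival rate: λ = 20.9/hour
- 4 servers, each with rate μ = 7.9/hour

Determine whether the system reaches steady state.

Stability requires ρ = λ/(cμ) < 1
ρ = 20.9/(4 × 7.9) = 20.9/31.60 = 0.6614
Since 0.6614 < 1, the system is STABLE.
The servers are busy 66.14% of the time.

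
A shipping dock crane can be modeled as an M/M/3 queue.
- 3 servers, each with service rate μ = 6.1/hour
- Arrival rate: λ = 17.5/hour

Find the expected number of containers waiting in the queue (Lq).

Traffic intensity: ρ = λ/(cμ) = 17.5/(3×6.1) = 0.9563
Since ρ = 0.9563 < 1, system is stable.
Offered load a = λ/μ = cρ = 17.5/6.1 = 2.8689
P₀ = [ Σₙ₌₀^2 aⁿ/n! + a^3/(3!(1-ρ)) ]⁻¹
Σ = a^0/0! + a^1/1! + a^2/2! = 1.00000 + 2.86885 + 4.11516 = 7.9840
a^3/(3!(1-ρ)) = 23.61156/(6 × 0.04371585) = 90.0191
P₀ = 1/(7.9840 + 90.0191) = 0.01020
Lq = P₀·a^3·ρ / (3!(1-ρ)²) = 0.01020376 × 23.61156 × 0.9562842 / (6 × 0.001911075) = 20.0929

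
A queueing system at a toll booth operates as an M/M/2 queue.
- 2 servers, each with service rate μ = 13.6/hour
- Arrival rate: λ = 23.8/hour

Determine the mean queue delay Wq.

Traffic intensity: ρ = λ/(cμ) = 23.8/(2×13.6) = 0.8750
Since ρ = 0.8750 < 1, system is stable.
Offered load a = λ/μ = cρ = 23.8/13.6 = 1.7500
P₀ = [ Σₙ₌₀^1 aⁿ/n! + a^2/(2!(1-ρ)) ]⁻¹
Σ = a^0/0! + a^1/1! = 1.0000 + 1.7500 = 2.7500
a^2/(2!(1-ρ)) = 3.0625/(2 × 0.1250) = 12.2500
P₀ = 1/(2.7500 + 12.2500) = 0.06667
Lq = P₀·a^2·ρ / (2!(1-ρ)²) = 0.066667 × 3.0625 × 0.87500 / (2 × 0.015625) = 5.7167
Wq = Lq/λ = 5.7167/23.8 = 0.2402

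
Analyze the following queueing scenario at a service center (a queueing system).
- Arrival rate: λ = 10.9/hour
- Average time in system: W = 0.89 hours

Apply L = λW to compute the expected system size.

Little's Law: L = λW
L = 10.9 × 0.89 = 9.7010 customers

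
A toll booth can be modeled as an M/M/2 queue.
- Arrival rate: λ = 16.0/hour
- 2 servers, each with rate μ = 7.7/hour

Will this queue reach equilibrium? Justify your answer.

Stability requires ρ = λ/(cμ) < 1
ρ = 16.0/(2 × 7.7) = 16.0/15.40 = 1.0390
Since 1.0390 ≥ 1, the system is UNSTABLE.
Need c > λ/μ = 16.0/7.7 = 2.08.
Minimum servers needed: c = 3.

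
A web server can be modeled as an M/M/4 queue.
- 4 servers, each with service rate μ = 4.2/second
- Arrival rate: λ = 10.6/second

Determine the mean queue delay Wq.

Traffic intensity: ρ = λ/(cμ) = 10.6/(4×4.2) = 0.6310
Since ρ = 0.6310 < 1, system is stable.
Offered load a = λ/μ = cρ = 10.6/4.2 = 2.5238
P₀ = [ Σₙ₌₀^3 aⁿ/n! + a^4/(4!(1-ρ)) ]⁻¹
Σ = a^0/0! + a^1/1! + a^2/2! + a^3/3! = 1.0000 + 2.5238 + 3.1848 + 2.6793 = 9.3879
a^4/(4!(1-ρ)) = 40.5720/(24 × 0.36905) = 4.5807
P₀ = 1/(9.3879 + 4.5807) = 0.07159
Lq = P₀·a^4·ρ / (4!(1-ρ)²) = 0.07159 × 40.5720 × 0.6310 / (24 × 0.1362) = 0.5607
Wq = Lq/λ = 0.56065/10.6 = 0.05289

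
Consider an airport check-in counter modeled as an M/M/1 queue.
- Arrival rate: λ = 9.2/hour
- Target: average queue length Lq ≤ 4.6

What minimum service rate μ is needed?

For M/M/1: Lq = λ²/(μ(μ-λ))
Need Lq ≤ 4.6, i.e. μ(μ-λ) ≥ λ²/4.6
μ² - 9.2μ - 84.64/4.6 ≥ 0  →  μ² - 9.2μ - 18.4000 ≥ 0
Quadratic formula (positive root): μ = [λ + √(λ² + 4×18.4000)]/2
Discriminant: 84.64 + 4×18.4000 = 158.2400, √158.2400 = 12.57935
μ ≥ (9.2 + 12.57935)/2 = 10.8897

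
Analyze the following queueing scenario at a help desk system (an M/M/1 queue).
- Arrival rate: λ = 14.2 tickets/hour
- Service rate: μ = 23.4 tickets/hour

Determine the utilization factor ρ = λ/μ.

Server utilization: ρ = λ/μ
ρ = 14.2/23.4 = 0.6068
The server is busy 60.68% of the time.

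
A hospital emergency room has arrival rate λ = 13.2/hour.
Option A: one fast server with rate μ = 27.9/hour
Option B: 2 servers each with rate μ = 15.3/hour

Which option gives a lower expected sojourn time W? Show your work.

Option A: single server μ = 27.9 (M/M/1)
  ρ_A = 13.2/27.9 = 0.4731
  W_A = 1/(μ-λ) = 1/(27.9-13.2) = 1/14.70 = 0.06803

Option B: 2 servers μ = 15.3 (M/M/2)
  ρ_B = λ/(cμ) = 13.2/(2×15.3) = 0.4314
  Offered load a = λ/μ = cρ = 13.2/15.3 = 0.8627
  P₀ = [ Σₙ₌₀^1 aⁿ/n! + a^2/(2!(1-ρ)) ]⁻¹
  Σ = a^0/0! + a^1/1! = 1.0000 + 0.8627 = 1.8627
  a^2/(2!(1-ρ)) = 0.7443/(2 × 0.5686) = 0.6545
  P₀ = 1/(1.8627 + 0.6545) = 0.3973
  Lq = P₀·a^2·ρ / (2!(1-ρ)²) = 0.39726 × 0.74433 × 0.43137 / (2 × 0.32334) = 0.1972
  Wq_B = Lq/λ = 0.1972/13.2 = 0.01494
  W_B = Wq_B + 1/μ = 0.01494 + 0.06536 = 0.08030

Since W_A = 0.06803 < W_B = 0.08030, Option A (single fast server) has the shorter time in system.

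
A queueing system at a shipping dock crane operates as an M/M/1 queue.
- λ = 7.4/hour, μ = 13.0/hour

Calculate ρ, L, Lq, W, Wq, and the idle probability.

Step 1: ρ = λ/μ = 7.4/13.0 = 0.5692
Step 2: L = λ/(μ-λ) = 7.4/5.60 = 1.3214
Step 3: Lq = λ²/(μ(μ-λ)) = 54.76/(13.0×5.60) = 0.7522
Step 4: W = 1/(μ-λ) = 1/5.60 = 0.17857
Step 5: Wq = λ/(μ(μ-λ)) = 7.4/(13.0×5.60) = 0.1016
Step 6: P(0) = 1-ρ = 0.4308
Verify: L = λW = 7.4×0.17857 = 1.3214 ✔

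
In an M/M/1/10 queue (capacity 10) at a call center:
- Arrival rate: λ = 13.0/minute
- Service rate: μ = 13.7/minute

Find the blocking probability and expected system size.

ρ = λ/μ = 13.0/13.7 = 0.948905
P₀ = (1-ρ)/(1-ρ^(K+1)) = (1-0.948905)/(1-0.948905^11) = 0.05110/0.4384 = 0.1166
P_K = P₀×ρ^K = 0.11656 × 0.948905^10 = 0.11656 × 0.59187 = 0.06899
Blocking probability P_10 = 0.06899 (6.90%)
L = ρ[1 - (K+1)ρ^K + Kρ^(K+1)] / [(1-ρ)(1-ρ^(K+1))]
L = 0.948905 × (1 - 11×0.5918714 + 10×0.5616297) / ((1 - 0.948905) × (1 - 0.5616297)) = 4.4784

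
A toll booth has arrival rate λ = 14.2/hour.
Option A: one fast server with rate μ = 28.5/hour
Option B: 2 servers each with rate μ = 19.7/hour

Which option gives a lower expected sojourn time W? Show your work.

Option A: single server μ = 28.5 (M/M/1)
  ρ_A = 14.2/28.5 = 0.4982
  W_A = 1/(μ-λ) = 1/(28.5-14.2) = 1/14.30 = 0.06993

Option B: 2 servers μ = 19.7 (M/M/2)
  ρ_B = λ/(cμ) = 14.2/(2×19.7) = 0.3604
  Offered load a = λ/μ = cρ = 14.2/19.7 = 0.7208
  P₀ = [ Σₙ₌₀^1 aⁿ/n! + a^2/(2!(1-ρ)) ]⁻¹
  Σ = a^0/0! + a^1/1! = 1.0000 + 0.7208 = 1.7208
  a^2/(2!(1-ρ)) = 0.5196/(2 × 0.6396) = 0.4062
  P₀ = 1/(1.7208 + 0.4062) = 0.4701
  Lq = P₀·a^2·ρ / (2!(1-ρ)²) = 0.4701 × 0.5196 × 0.3604 / (2 × 0.4091) = 0.1076
  Wq_B = Lq/λ = 0.10761/14.2 = 0.007578
  W_B = Wq_B + 1/μ = 0.007578 + 0.05076 = 0.05834

Since W_B = 0.05834 < W_A = 0.06993, Option B (multiple servers) has the shorter time in system.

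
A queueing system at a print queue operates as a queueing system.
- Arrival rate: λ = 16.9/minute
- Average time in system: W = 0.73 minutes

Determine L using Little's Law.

Little's Law: L = λW
L = 16.9 × 0.73 = 12.3370 jobs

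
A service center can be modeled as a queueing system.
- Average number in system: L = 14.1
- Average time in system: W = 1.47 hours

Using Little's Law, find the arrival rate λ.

Little's Law: L = λW, so λ = L/W
λ = 14.1/1.47 = 9.5918 customers/hour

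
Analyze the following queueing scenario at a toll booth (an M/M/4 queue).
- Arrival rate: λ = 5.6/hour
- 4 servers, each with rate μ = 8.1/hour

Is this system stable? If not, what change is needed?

Stability requires ρ = λ/(cμ) < 1
ρ = 5.6/(4 × 8.1) = 5.6/32.40 = 0.1728
Since 0.1728 < 1, the system is STABLE.
The servers are busy 17.28% of the time.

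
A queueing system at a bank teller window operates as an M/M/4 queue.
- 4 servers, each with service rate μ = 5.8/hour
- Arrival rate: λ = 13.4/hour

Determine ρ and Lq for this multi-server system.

Traffic intensity: ρ = λ/(cμ) = 13.4/(4×5.8) = 0.5776
Since ρ = 0.5776 < 1, system is stable.
Offered load a = λ/μ = cρ = 13.4/5.8 = 2.3103
P₀ = [ Σₙ₌₀^3 aⁿ/n! + a^4/(4!(1-ρ)) ]⁻¹
Σ = a^0/0! + a^1/1! + a^2/2! + a^3/3! = 1.00000 + 2.31034 + 2.66885 + 2.05532 = 8.0345
a^4/(4!(1-ρ)) = 28.4910/(24 × 0.422414) = 2.8103
P₀ = 1/(8.0345 + 2.8103) = 0.09221
Lq = P₀·a^4·ρ / (4!(1-ρ)²) = 0.092210 × 28.4910 × 0.57759 / (24 × 0.17843) = 0.3543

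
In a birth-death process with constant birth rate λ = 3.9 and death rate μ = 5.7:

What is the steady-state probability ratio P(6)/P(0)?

For constant rates: P(n)/P(0) = (λ/μ)^n
P(6)/P(0) = (3.9/5.7)^6 = 0.6842^6 = 0.1026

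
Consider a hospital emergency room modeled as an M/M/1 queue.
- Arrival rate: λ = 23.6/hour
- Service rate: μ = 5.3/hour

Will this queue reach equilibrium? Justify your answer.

Stability requires ρ = λ/(cμ) < 1
ρ = 23.6/(1 × 5.3) = 23.6/5.30 = 4.4528
Since 4.4528 ≥ 1, the system is UNSTABLE.
Queue grows without bound. Need μ > λ = 23.6.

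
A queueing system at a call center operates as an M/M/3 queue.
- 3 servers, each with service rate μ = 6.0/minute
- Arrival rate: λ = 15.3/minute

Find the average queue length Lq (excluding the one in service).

Traffic intensity: ρ = λ/(cμ) = 15.3/(3×6.0) = 0.8500
Since ρ = 0.8500 < 1, system is stable.
Offered load a = λ/μ = cρ = 15.3/6.0 = 2.5500
P₀ = [ Σₙ₌₀^2 aⁿ/n! + a^3/(3!(1-ρ)) ]⁻¹
Σ = a^0/0! + a^1/1! + a^2/2! = 1.0000 + 2.5500 + 3.2513 = 6.8013
a^3/(3!(1-ρ)) = 16.5814/(6 × 0.1500) = 18.4238
P₀ = 1/(6.8013 + 18.4238) = 0.03964
Lq = P₀·a^3·ρ / (3!(1-ρ)²) = 0.039643 × 16.5814 × 0.85000 / (6 × 0.022500) = 4.1388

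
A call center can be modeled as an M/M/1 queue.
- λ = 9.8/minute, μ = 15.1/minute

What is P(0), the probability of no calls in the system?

ρ = λ/μ = 9.8/15.1 = 0.6490
P(0) = 1 - ρ = 1 - 0.6490 = 0.3510
The server is idle 35.10% of the time.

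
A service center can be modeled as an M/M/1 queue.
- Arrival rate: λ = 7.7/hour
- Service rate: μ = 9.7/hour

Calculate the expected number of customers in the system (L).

ρ = λ/μ = 7.7/9.7 = 0.7938
For M/M/1: L = λ/(μ-λ)
L = 7.7/(9.7-7.7) = 7.7/2.00
L = 3.8500 customers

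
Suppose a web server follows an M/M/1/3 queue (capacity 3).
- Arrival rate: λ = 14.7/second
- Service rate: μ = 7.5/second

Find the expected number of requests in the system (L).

ρ = λ/μ = 14.7/7.5 = 1.9600
P₀ = (1-ρ)/(1-ρ^(K+1)) = (1-1.9600)/(1-1.9600^4) = -0.9600/-13.7579 = 0.06978
P_K = P₀×ρ^K = 0.06978 × 1.9600^3 = 0.06978 × 7.5295 = 0.5254
L = ρ[1 - (K+1)ρ^K + Kρ^(K+1)] / [(1-ρ)(1-ρ^(K+1))]
L = 1.9600 × (1 - 4×7.5295 + 3×14.7579) / ((1 - 1.9600) × (1 - 14.7579)) = 2.2491 requests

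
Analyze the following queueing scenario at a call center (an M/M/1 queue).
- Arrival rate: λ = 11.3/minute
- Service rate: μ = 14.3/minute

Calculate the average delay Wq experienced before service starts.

First, compute utilization: ρ = λ/μ = 11.3/14.3 = 0.7902
For M/M/1: Wq = λ/(μ(μ-λ))
Wq = 11.3/(14.3 × (14.3-11.3))
Wq = 11.3/(14.3 × 3.00)
Wq = 0.2634 minutes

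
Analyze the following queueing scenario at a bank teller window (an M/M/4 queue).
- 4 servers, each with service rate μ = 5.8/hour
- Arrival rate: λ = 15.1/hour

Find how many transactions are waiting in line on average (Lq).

Traffic intensity: ρ = λ/(cμ) = 15.1/(4×5.8) = 0.6509
Since ρ = 0.6509 < 1, system is stable.
Offered load a = λ/μ = cρ = 15.1/5.8 = 2.6034
P₀ = [ Σₙ₌₀^3 aⁿ/n! + a^4/(4!(1-ρ)) ]⁻¹
Σ = a^0/0! + a^1/1! + a^2/2! + a^3/3! = 1.0000 + 2.6034 + 3.3890 + 2.9410 = 9.9334
a^4/(4!(1-ρ)) = 45.9405/(24 × 0.34914) = 5.4826
P₀ = 1/(9.9334 + 5.4826) = 0.06487
Lq = P₀·a^4·ρ / (4!(1-ρ)²) = 0.06487 × 45.9405 × 0.6509 / (24 × 0.1219) = 0.6630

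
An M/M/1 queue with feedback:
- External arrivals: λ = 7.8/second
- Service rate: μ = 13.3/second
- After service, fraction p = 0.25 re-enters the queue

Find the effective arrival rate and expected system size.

Effective arrival rate: λ_eff = λ/(1-p) = 7.8/(1-0.25) = 7.8/0.75 = 10.4000
ρ = λ_eff/μ = 10.4000/13.3 = 0.781955
L = ρ/(1-ρ) = 0.781955/(1-0.781955) = 3.5862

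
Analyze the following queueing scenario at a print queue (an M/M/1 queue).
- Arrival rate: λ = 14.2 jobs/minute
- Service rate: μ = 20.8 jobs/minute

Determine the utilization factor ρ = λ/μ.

Server utilization: ρ = λ/μ
ρ = 14.2/20.8 = 0.6827
The server is busy 68.27% of the time.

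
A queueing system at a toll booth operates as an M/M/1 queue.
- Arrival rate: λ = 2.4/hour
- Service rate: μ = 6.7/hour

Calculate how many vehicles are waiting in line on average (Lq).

ρ = λ/μ = 2.4/6.7 = 0.3582
For M/M/1: Lq = λ²/(μ(μ-λ))
Lq = 5.76/(6.7 × 4.30)
Lq = 0.1999 vehicles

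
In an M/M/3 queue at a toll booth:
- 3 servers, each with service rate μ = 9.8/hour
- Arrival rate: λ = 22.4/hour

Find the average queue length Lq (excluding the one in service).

Traffic intensity: ρ = λ/(cμ) = 22.4/(3×9.8) = 0.7619
Since ρ = 0.7619 < 1, system is stable.
Offered load a = λ/μ = cρ = 22.4/9.8 = 2.2857
P₀ = [ Σₙ₌₀^2 aⁿ/n! + a^3/(3!(1-ρ)) ]⁻¹
Σ = a^0/0! + a^1/1! + a^2/2! = 1.000000 + 2.285714 + 2.612245 = 5.8980
a^3/(3!(1-ρ)) = 11.9417/(6 × 0.238095) = 8.3592
P₀ = 1/(5.8980 + 8.3592) = 0.07014
Lq = P₀·a^3·ρ / (3!(1-ρ)²) = 0.07014 × 11.9417 × 0.7619 / (6 × 0.05669) = 1.8762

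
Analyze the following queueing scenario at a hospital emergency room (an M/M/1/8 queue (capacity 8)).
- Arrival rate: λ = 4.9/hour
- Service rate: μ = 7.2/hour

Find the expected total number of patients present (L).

ρ = λ/μ = 4.9/7.2 = 0.680556
P₀ = (1-ρ)/(1-ρ^(K+1)) = (1-0.680556)/(1-0.680556^9) = 0.31944/0.96868 = 0.3298
P_K = P₀×ρ^K = 0.32977 × 0.680556^8 = 0.32977 × 0.046016 = 0.01517
L = ρ[1 - (K+1)ρ^K + Kρ^(K+1)] / [(1-ρ)(1-ρ^(K+1))]
L = 0.680556 × (1 - 9×0.04602 + 8×0.03132) / ((1 - 0.680556) × (1 - 0.03132)) = 1.8395 patients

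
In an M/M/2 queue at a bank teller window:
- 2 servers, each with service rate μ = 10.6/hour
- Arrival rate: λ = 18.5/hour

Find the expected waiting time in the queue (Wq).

Traffic intensity: ρ = λ/(cμ) = 18.5/(2×10.6) = 0.8726
Since ρ = 0.8726 < 1, system is stable.
Offered load a = λ/μ = cρ = 18.5/10.6 = 1.7453
P₀ = [ Σₙ₌₀^1 aⁿ/n! + a^2/(2!(1-ρ)) ]⁻¹
Σ = a^0/0! + a^1/1! = 1.0000 + 1.7453 = 2.7453
a^2/(2!(1-ρ)) = 3.046013/(2 × 0.1273585) = 11.9584
P₀ = 1/(2.7453 + 11.9584) = 0.06801
Lq = P₀·a^2·ρ / (2!(1-ρ)²) = 0.068010 × 3.0460 × 0.87264 / (2 × 0.016220) = 5.5726
Wq = Lq/λ = 5.5726/18.5 = 0.3012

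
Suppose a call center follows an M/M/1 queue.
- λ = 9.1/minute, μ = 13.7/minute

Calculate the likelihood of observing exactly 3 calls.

ρ = λ/μ = 9.1/13.7 = 0.6642
P(n) = (1-ρ)ρⁿ
P(3) = (1-0.6642) × 0.6642^3
P(3) = 0.33580 × 0.29302
P(3) = 0.09840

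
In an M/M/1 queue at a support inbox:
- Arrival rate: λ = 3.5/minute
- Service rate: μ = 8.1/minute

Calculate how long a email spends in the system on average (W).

First, compute utilization: ρ = λ/μ = 3.5/8.1 = 0.4321
For M/M/1: W = 1/(μ-λ)
W = 1/(8.1-3.5) = 1/4.60
W = 0.2174 minutes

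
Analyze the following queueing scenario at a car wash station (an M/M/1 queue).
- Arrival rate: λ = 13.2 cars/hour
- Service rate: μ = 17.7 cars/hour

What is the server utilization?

Server utilization: ρ = λ/μ
ρ = 13.2/17.7 = 0.7458
The server is busy 74.58% of the time.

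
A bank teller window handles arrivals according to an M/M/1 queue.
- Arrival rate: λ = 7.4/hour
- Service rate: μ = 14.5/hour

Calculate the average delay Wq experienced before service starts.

First, compute utilization: ρ = λ/μ = 7.4/14.5 = 0.5103
For M/M/1: Wq = λ/(μ(μ-λ))
Wq = 7.4/(14.5 × (14.5-7.4))
Wq = 7.4/(14.5 × 7.10)
Wq = 0.07188 hours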